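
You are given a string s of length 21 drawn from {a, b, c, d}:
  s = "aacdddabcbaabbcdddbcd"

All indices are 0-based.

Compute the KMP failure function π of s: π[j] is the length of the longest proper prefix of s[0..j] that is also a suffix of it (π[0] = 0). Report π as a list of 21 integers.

[0, 1, 0, 0, 0, 0, 1, 0, 0, 0, 1, 2, 0, 0, 0, 0, 0, 0, 0, 0, 0]

π[0] = 0
j=1 s[j]='a': π[1]=1 (border 'a')
j=2 s[j]='c': k: 1→0; π[2]=0 (border '')
j=3 s[j]='d': π[3]=0 (border '')
j=4 s[j]='d': π[4]=0 (border '')
j=5 s[j]='d': π[5]=0 (border '')
j=6 s[j]='a': π[6]=1 (border 'a')
j=7 s[j]='b': k: 1→0; π[7]=0 (border '')
j=8 s[j]='c': π[8]=0 (border '')
j=9 s[j]='b': π[9]=0 (border '')
j=10 s[j]='a': π[10]=1 (border 'a')
j=11 s[j]='a': π[11]=2 (border 'aa')
j=12 s[j]='b': k: 2→1→0; π[12]=0 (border '')
j=13 s[j]='b': π[13]=0 (border '')
j=14 s[j]='c': π[14]=0 (border '')
j=15 s[j]='d': π[15]=0 (border '')
j=16 s[j]='d': π[16]=0 (border '')
j=17 s[j]='d': π[17]=0 (border '')
j=18 s[j]='b': π[18]=0 (border '')
j=19 s[j]='c': π[19]=0 (border '')
j=20 s[j]='d': π[20]=0 (border '')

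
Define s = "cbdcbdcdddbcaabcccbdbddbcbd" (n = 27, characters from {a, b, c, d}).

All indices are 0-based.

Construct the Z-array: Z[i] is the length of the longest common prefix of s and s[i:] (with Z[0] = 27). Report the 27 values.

Z[0]=27
i=1: outside box; Z[1]=0
i=2: outside box; Z[2]=0
i=3: outside box; Z[3]=4 scan→box=[3,7)
i=4: min(r-i=3, Z[1]=0)=0; Z[4]=0
i=5: min(r-i=2, Z[2]=0)=0; Z[5]=0
i=6: min(r-i=1, Z[3]=4)=1; Z[6]=1
i=7: outside box; Z[7]=0
i=8: outside box; Z[8]=0
i=9: outside box; Z[9]=0
i=10: outside box; Z[10]=0
i=11: outside box; Z[11]=1 scan→box=[11,12)
i=12: outside box; Z[12]=0
i=13: outside box; Z[13]=0
i=14: outside box; Z[14]=0
i=15: outside box; Z[15]=1 scan→box=[15,16)
i=16: outside box; Z[16]=1 scan→box=[16,17)
i=17: outside box; Z[17]=3 scan→box=[17,20)
i=18: min(r-i=2, Z[1]=0)=0; Z[18]=0
i=19: min(r-i=1, Z[2]=0)=0; Z[19]=0
i=20: outside box; Z[20]=0
i=21: outside box; Z[21]=0
i=22: outside box; Z[22]=0
i=23: outside box; Z[23]=0
i=24: outside box; Z[24]=3 scan→box=[24,27)
i=25: min(r-i=2, Z[1]=0)=0; Z[25]=0
i=26: min(r-i=1, Z[2]=0)=0; Z[26]=0

[27, 0, 0, 4, 0, 0, 1, 0, 0, 0, 0, 1, 0, 0, 0, 1, 1, 3, 0, 0, 0, 0, 0, 0, 3, 0, 0]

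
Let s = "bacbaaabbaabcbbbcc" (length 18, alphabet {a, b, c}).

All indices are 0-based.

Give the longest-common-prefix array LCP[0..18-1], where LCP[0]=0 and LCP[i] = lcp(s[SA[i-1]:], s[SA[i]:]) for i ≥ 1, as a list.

rank | idx | suffix
   0 |   4 | aaabbaabcbbbcc
   1 |   5 | aabbaabcbbbcc
   2 |   9 | aabcbbbcc
   3 |   6 | abbaabcbbbcc
   4 |  10 | abcbbbcc
   5 |   1 | acbaaabbaabcbbbcc
   6 |   3 | baaabbaabcbbbcc
   7 |   8 | baabcbbbcc
   8 |   0 | bacbaaabbaabcbbbcc
   9 |   7 | bbaabcbbbcc
  10 |  13 | bbbcc
  11 |  14 | bbcc
  12 |  11 | bcbbbcc
  13 |  15 | bcc
  14 |  17 | c
  15 |   2 | cbaaabbaabcbbbcc
  16 |  12 | cbbbcc
  17 |  16 | cc

SA = [4, 5, 9, 6, 10, 1, 3, 8, 0, 7, 13, 14, 11, 15, 17, 2, 12, 16]
[i] adj suffixes → lcp
  [1] 4/5 → 2 ('aa')
  [2] 5/9 → 3 ('aab')
  [3] 9/6 → 1 ('a')
  [4] 6/10 → 2 ('ab')
  [5] 10/1 → 1 ('a')
  [6] 1/3 → 0 ('')
  [7] 3/8 → 3 ('baa')
  [8] 8/0 → 2 ('ba')
  [9] 0/7 → 1 ('b')
  [10] 7/13 → 2 ('bb')
  [11] 13/14 → 2 ('bb')
  [12] 14/11 → 1 ('b')
  [13] 11/15 → 2 ('bc')
  [14] 15/17 → 0 ('')
  [15] 17/2 → 1 ('c')
  [16] 2/12 → 2 ('cb')
  [17] 12/16 → 1 ('c')

[0, 2, 3, 1, 2, 1, 0, 3, 2, 1, 2, 2, 1, 2, 0, 1, 2, 1]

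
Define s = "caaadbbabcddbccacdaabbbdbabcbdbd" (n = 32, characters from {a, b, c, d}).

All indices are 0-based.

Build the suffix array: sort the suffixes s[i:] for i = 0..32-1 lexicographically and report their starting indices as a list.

sorted suffixes:
  #0 SA[0]=1  'aaadbbabcddbccacdaabbbdbabcbdbd'
  #1 SA[1]=18  'aabbbdbabcbdbd'
  #2 SA[2]=2  'aadbbabcddbccacdaabbbdbabcbdbd'
  #3 SA[3]=19  'abbbdbabcbdbd'
  #4 SA[4]=25  'abcbdbd'
  #5 SA[5]=7  'abcddbccacdaabbbdbabcbdbd'
  #6 SA[6]=15  'acdaabbbdbabcbdbd'
  #7 SA[7]=3  'adbbabcddbccacdaabbbdbabcbdbd'
  #8 SA[8]=24  'babcbdbd'
  #9 SA[9]=6  'babcddbccacdaabbbdbabcbdbd'
  #10 SA[10]=5  'bbabcddbccacdaabbbdbabcbdbd'
  #11 SA[11]=20  'bbbdbabcbdbd'
  #12 SA[12]=21  'bbdbabcbdbd'
  #13 SA[13]=26  'bcbdbd'
  #14 SA[14]=12  'bccacdaabbbdbabcbdbd'
  #15 SA[15]=8  'bcddbccacdaabbbdbabcbdbd'
  #16 SA[16]=30  'bd'
  #17 SA[17]=22  'bdbabcbdbd'
  #18 SA[18]=28  'bdbd'
  #19 SA[19]=0  'caaadbbabcddbccacdaabbbdbabcbdbd'
  #20 SA[20]=14  'cacdaabbbdbabcbdbd'
  #21 SA[21]=27  'cbdbd'
  #22 SA[22]=13  'ccacdaabbbdbabcbdbd'
  #23 SA[23]=16  'cdaabbbdbabcbdbd'
  #24 SA[24]=9  'cddbccacdaabbbdbabcbdbd'
  #25 SA[25]=31  'd'
  #26 SA[26]=17  'daabbbdbabcbdbd'
  #27 SA[27]=23  'dbabcbdbd'
  #28 SA[28]=4  'dbbabcddbccacdaabbbdbabcbdbd'
  #29 SA[29]=11  'dbccacdaabbbdbabcbdbd'
  #30 SA[30]=29  'dbd'
  #31 SA[31]=10  'ddbccacdaabbbdbabcbdbd'

[1, 18, 2, 19, 25, 7, 15, 3, 24, 6, 5, 20, 21, 26, 12, 8, 30, 22, 28, 0, 14, 27, 13, 16, 9, 31, 17, 23, 4, 11, 29, 10]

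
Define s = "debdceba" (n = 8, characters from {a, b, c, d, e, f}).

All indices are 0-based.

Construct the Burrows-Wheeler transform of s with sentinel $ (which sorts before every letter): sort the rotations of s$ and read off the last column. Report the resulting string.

abeedb$cd

rank  rotation   last
    0  $debdceba  a
    1  a$debdceb  b
    2  ba$debdce  e
    3  bdceba$de  e
    4  ceba$debd  d
    5  dceba$deb  b
    6  debdceba$  $
    7  eba$debdc  c
    8  ebdceba$d  d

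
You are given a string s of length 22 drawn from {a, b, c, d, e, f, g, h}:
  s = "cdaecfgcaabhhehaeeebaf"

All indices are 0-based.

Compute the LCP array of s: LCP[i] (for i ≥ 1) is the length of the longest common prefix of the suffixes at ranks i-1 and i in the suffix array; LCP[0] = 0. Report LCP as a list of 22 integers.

rank→(start, suffix):
  0 → (8, 'aabhhehaeeebaf')
  1 → (9, 'abhhehaeeebaf')
  2 → (2, 'aecfgcaabhhehaeeebaf')
  3 → (15, 'aeeebaf')
  4 → (20, 'af')
  5 → (19, 'baf')
  6 → (10, 'bhhehaeeebaf')
  7 → (7, 'caabhhehaeeebaf')
  8 → (0, 'cdaecfgcaabhhehaeeebaf')
  9 → (4, 'cfgcaabhhehaeeebaf')
  10 → (1, 'daecfgcaabhhehaeeebaf')
  11 → (18, 'ebaf')
  12 → (3, 'ecfgcaabhhehaeeebaf')
  13 → (17, 'eebaf')
  14 → (16, 'eeebaf')
  15 → (13, 'ehaeeebaf')
  16 → (21, 'f')
  17 → (5, 'fgcaabhhehaeeebaf')
  18 → (6, 'gcaabhhehaeeebaf')
  19 → (14, 'haeeebaf')
  20 → (12, 'hehaeeebaf')
  21 → (11, 'hhehaeeebaf')

SA = [8, 9, 2, 15, 20, 19, 10, 7, 0, 4, 1, 18, 3, 17, 16, 13, 21, 5, 6, 14, 12, 11]
[i] adj suffixes → lcp
  [1] 8/9 → 1 ('a')
  [2] 9/2 → 1 ('a')
  [3] 2/15 → 2 ('ae')
  [4] 15/20 → 1 ('a')
  [5] 20/19 → 0 ('')
  [6] 19/10 → 1 ('b')
  [7] 10/7 → 0 ('')
  [8] 7/0 → 1 ('c')
  [9] 0/4 → 1 ('c')
  [10] 4/1 → 0 ('')
  [11] 1/18 → 0 ('')
  [12] 18/3 → 1 ('e')
  [13] 3/17 → 1 ('e')
  [14] 17/16 → 2 ('ee')
  [15] 16/13 → 1 ('e')
  [16] 13/21 → 0 ('')
  [17] 21/5 → 1 ('f')
  [18] 5/6 → 0 ('')
  [19] 6/14 → 0 ('')
  [20] 14/12 → 1 ('h')
  [21] 12/11 → 1 ('h')

[0, 1, 1, 2, 1, 0, 1, 0, 1, 1, 0, 0, 1, 1, 2, 1, 0, 1, 0, 0, 1, 1]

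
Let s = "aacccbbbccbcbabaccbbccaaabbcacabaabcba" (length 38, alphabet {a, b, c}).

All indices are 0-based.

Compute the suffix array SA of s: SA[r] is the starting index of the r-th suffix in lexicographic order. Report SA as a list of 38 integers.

sorted suffixes:
  #0 SA[0]=37  'a'
  #1 SA[1]=22  'aaabbcacabaabcba'
  #2 SA[2]=23  'aabbcacabaabcba'
  #3 SA[3]=32  'aabcba'
  #4 SA[4]=0  'aacccbbbccbcbabaccbbccaaabbcacabaabcba'
  #5 SA[5]=30  'abaabcba'
  #6 SA[6]=13  'abaccbbccaaabbcacabaabcba'
  #7 SA[7]=24  'abbcacabaabcba'
  #8 SA[8]=33  'abcba'
  #9 SA[9]=28  'acabaabcba'
  #10 SA[10]=15  'accbbccaaabbcacabaabcba'
  #11 SA[11]=1  'acccbbbccbcbabaccbbccaaabbcacabaabcba'
  #12 SA[12]=36  'ba'
  #13 SA[13]=31  'baabcba'
  #14 SA[14]=12  'babaccbbccaaabbcacabaabcba'
  #15 SA[15]=14  'baccbbccaaabbcacabaabcba'
  #16 SA[16]=5  'bbbccbcbabaccbbccaaabbcacabaabcba'
  #17 SA[17]=25  'bbcacabaabcba'
  #18 SA[18]=18  'bbccaaabbcacabaabcba'
  #19 SA[19]=6  'bbccbcbabaccbbccaaabbcacabaabcba'
  #20 SA[20]=26  'bcacabaabcba'
  #21 SA[21]=34  'bcba'
  #22 SA[22]=10  'bcbabaccbbccaaabbcacabaabcba'
  #23 SA[23]=19  'bccaaabbcacabaabcba'
  #24 SA[24]=7  'bccbcbabaccbbccaaabbcacabaabcba'
  #25 SA[25]=21  'caaabbcacabaabcba'
  #26 SA[26]=29  'cabaabcba'
  #27 SA[27]=27  'cacabaabcba'
  #28 SA[28]=35  'cba'
  #29 SA[29]=11  'cbabaccbbccaaabbcacabaabcba'
  #30 SA[30]=4  'cbbbccbcbabaccbbccaaabbcacabaabcba'
  #31 SA[31]=17  'cbbccaaabbcacabaabcba'
  #32 SA[32]=9  'cbcbabaccbbccaaabbcacabaabcba'
  #33 SA[33]=20  'ccaaabbcacabaabcba'
  #34 SA[34]=3  'ccbbbccbcbabaccbbccaaabbcacabaabcba'
  #35 SA[35]=16  'ccbbccaaabbcacabaabcba'
  #36 SA[36]=8  'ccbcbabaccbbccaaabbcacabaabcba'
  #37 SA[37]=2  'cccbbbccbcbabaccbbccaaabbcacabaabcba'

[37, 22, 23, 32, 0, 30, 13, 24, 33, 28, 15, 1, 36, 31, 12, 14, 5, 25, 18, 6, 26, 34, 10, 19, 7, 21, 29, 27, 35, 11, 4, 17, 9, 20, 3, 16, 8, 2]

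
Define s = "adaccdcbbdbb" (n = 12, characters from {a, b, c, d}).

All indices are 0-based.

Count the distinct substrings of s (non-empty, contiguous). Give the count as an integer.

rank→(start, suffix):
  0 → (2, 'accdcbbdbb')
  1 → (0, 'adaccdcbbdbb')
  2 → (11, 'b')
  3 → (10, 'bb')
  4 → (7, 'bbdbb')
  5 → (8, 'bdbb')
  6 → (6, 'cbbdbb')
  7 → (3, 'ccdcbbdbb')
  8 → (4, 'cdcbbdbb')
  9 → (1, 'daccdcbbdbb')
  10 → (9, 'dbb')
  11 → (5, 'dcbbdbb')

SA = [2, 0, 11, 10, 7, 8, 6, 3, 4, 1, 9, 5]
i: (SA[i-1],SA[i]) lcp shared
  1: (2,0) 1 'a'
  2: (0,11) 0 ''
  3: (11,10) 1 'b'
  4: (10,7) 2 'bb'
  5: (7,8) 1 'b'
  6: (8,6) 0 ''
  7: (6,3) 1 'c'
  8: (3,4) 1 'c'
  9: (4,1) 0 ''
  10: (1,9) 1 'd'
  11: (9,5) 1 'd'

n(n+1)/2 = 12·13/2 = 78
Σ LCP = 0 + 1 + 0 + 1 + 2 + 1 + 0 + 1 + 1 + 0 + 1 + 1 = 9
distinct = 78 − 9 = 69

69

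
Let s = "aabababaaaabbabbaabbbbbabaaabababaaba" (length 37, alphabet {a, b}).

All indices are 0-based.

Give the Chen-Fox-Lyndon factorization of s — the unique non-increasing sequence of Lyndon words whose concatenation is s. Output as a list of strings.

["aababab", "aaaabbabbaabbbbbabaaabababaab", "a"]

emit factor 1: 'aababab' (i=0, period=7)
emit factor 2: 'aaaabbabbaabbbbbabaaabababaab' (i=7, period=29)
emit factor 3: 'a' (i=36, period=1)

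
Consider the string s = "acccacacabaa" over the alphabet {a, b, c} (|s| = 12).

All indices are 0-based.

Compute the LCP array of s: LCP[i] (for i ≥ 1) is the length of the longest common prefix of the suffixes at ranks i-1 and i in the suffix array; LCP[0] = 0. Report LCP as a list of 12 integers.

[0, 1, 1, 1, 3, 2, 0, 0, 2, 4, 1, 2]

rank | idx | suffix
   0 |  11 | a
   1 |  10 | aa
   2 |   8 | abaa
   3 |   6 | acabaa
   4 |   4 | acacabaa
   5 |   0 | acccacacabaa
   6 |   9 | baa
   7 |   7 | cabaa
   8 |   5 | cacabaa
   9 |   3 | cacacabaa
  10 |   2 | ccacacabaa
  11 |   1 | cccacacabaa

SA = [11, 10, 8, 6, 4, 0, 9, 7, 5, 3, 2, 1]
i: (SA[i-1],SA[i]) lcp shared
  1: (11,10) 1 'a'
  2: (10,8) 1 'a'
  3: (8,6) 1 'a'
  4: (6,4) 3 'aca'
  5: (4,0) 2 'ac'
  6: (0,9) 0 ''
  7: (9,7) 0 ''
  8: (7,5) 2 'ca'
  9: (5,3) 4 'caca'
  10: (3,2) 1 'c'
  11: (2,1) 2 'cc'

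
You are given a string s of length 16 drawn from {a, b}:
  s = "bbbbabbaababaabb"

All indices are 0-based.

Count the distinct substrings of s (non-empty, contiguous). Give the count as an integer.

103

rank | idx | suffix
   0 |   7 | aababaabb
   1 |  12 | aabb
   2 |  10 | abaabb
   3 |   8 | ababaabb
   4 |  13 | abb
   5 |   4 | abbaababaabb
   6 |  15 | b
   7 |   6 | baababaabb
   8 |  11 | baabb
   9 |   9 | babaabb
  10 |   3 | babbaababaabb
  11 |  14 | bb
  12 |   5 | bbaababaabb
  13 |   2 | bbabbaababaabb
  14 |   1 | bbbabbaababaabb
  15 |   0 | bbbbabbaababaabb

SA = [7, 12, 10, 8, 13, 4, 15, 6, 11, 9, 3, 14, 5, 2, 1, 0]
[i] adj suffixes → lcp
  [1] 7/12 → 3 ('aab')
  [2] 12/10 → 1 ('a')
  [3] 10/8 → 3 ('aba')
  [4] 8/13 → 2 ('ab')
  [5] 13/4 → 3 ('abb')
  [6] 4/15 → 0 ('')
  [7] 15/6 → 1 ('b')
  [8] 6/11 → 4 ('baab')
  [9] 11/9 → 2 ('ba')
  [10] 9/3 → 3 ('bab')
  [11] 3/14 → 1 ('b')
  [12] 14/5 → 2 ('bb')
  [13] 5/2 → 3 ('bba')
  [14] 2/1 → 2 ('bb')
  [15] 1/0 → 3 ('bbb')

n(n+1)/2 = 16·17/2 = 136
Σ LCP = 0 + 3 + 1 + 3 + 2 + 3 + 0 + 1 + 4 + 2 + 3 + 1 + 2 + 3 + 2 + 3 = 33
distinct = 136 − 33 = 103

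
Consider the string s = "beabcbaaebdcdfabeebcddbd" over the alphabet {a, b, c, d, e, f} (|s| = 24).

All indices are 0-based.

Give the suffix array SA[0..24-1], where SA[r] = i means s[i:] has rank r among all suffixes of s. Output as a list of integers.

rank | idx | suffix
   0 |   6 | aaebdcdfabeebcddbd
   1 |   2 | abcbaaebdcdfabeebcddbd
   2 |  14 | abeebcddbd
   3 |   7 | aebdcdfabeebcddbd
   4 |   5 | baaebdcdfabeebcddbd
   5 |   3 | bcbaaebdcdfabeebcddbd
   6 |  18 | bcddbd
   7 |  22 | bd
   8 |   9 | bdcdfabeebcddbd
   9 |   0 | beabcbaaebdcdfabeebcddbd
  10 |  15 | beebcddbd
  11 |   4 | cbaaebdcdfabeebcddbd
  12 |  19 | cddbd
  13 |  11 | cdfabeebcddbd
  14 |  23 | d
  15 |  21 | dbd
  16 |  10 | dcdfabeebcddbd
  17 |  20 | ddbd
  18 |  12 | dfabeebcddbd
  19 |   1 | eabcbaaebdcdfabeebcddbd
  20 |  17 | ebcddbd
  21 |   8 | ebdcdfabeebcddbd
  22 |  16 | eebcddbd
  23 |  13 | fabeebcddbd

[6, 2, 14, 7, 5, 3, 18, 22, 9, 0, 15, 4, 19, 11, 23, 21, 10, 20, 12, 1, 17, 8, 16, 13]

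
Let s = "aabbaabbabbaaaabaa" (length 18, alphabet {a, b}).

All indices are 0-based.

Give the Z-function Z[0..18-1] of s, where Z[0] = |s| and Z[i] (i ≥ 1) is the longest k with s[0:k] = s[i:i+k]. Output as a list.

[18, 1, 0, 0, 5, 1, 0, 0, 1, 0, 0, 2, 2, 3, 1, 0, 2, 1]

Z[0]=18
i=1: i≥r, start 0; Z[1]=1 grow→box=[1,2)
i=2: i≥r, start 0; Z[2]=0
i=3: i≥r, start 0; Z[3]=0
i=4: i≥r, start 0; Z[4]=5 grow→box=[4,9)
i=5: min(r-i=4, Z[1]=1)=1; Z[5]=1
i=6: min(r-i=3, Z[2]=0)=0; Z[6]=0
i=7: min(r-i=2, Z[3]=0)=0; Z[7]=0
i=8: min(r-i=1, Z[4]=5)=1; Z[8]=1
i=9: i≥r, start 0; Z[9]=0
i=10: i≥r, start 0; Z[10]=0
i=11: i≥r, start 0; Z[11]=2 grow→box=[11,13)
i=12: min(r-i=1, Z[1]=1)=1; Z[12]=2 grow→box=[12,14)
i=13: min(r-i=1, Z[1]=1)=1; Z[13]=3 grow→box=[13,16)
i=14: min(r-i=2, Z[1]=1)=1; Z[14]=1
i=15: min(r-i=1, Z[2]=0)=0; Z[15]=0
i=16: i≥r, start 0; Z[16]=2 grow→box=[16,18)
i=17: min(r-i=1, Z[1]=1)=1; Z[17]=1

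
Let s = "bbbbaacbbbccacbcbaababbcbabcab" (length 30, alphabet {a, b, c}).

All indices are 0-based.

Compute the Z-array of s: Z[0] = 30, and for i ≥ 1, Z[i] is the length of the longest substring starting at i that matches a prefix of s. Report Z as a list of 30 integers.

[30, 3, 2, 1, 0, 0, 0, 3, 2, 1, 0, 0, 0, 0, 1, 0, 1, 0, 0, 1, 0, 2, 1, 0, 1, 0, 1, 0, 0, 1]

Z[0]=30
i=1: outside box; Z[1]=3 scan→box=[1,4)
i=2: min(r-i=2, Z[1]=3)=2; Z[2]=2
i=3: min(r-i=1, Z[2]=2)=1; Z[3]=1
i=4: outside box; Z[4]=0
i=5: outside box; Z[5]=0
i=6: outside box; Z[6]=0
i=7: outside box; Z[7]=3 scan→box=[7,10)
i=8: min(r-i=2, Z[1]=3)=2; Z[8]=2
i=9: min(r-i=1, Z[2]=2)=1; Z[9]=1
i=10: outside box; Z[10]=0
i=11: outside box; Z[11]=0
i=12: outside box; Z[12]=0
i=13: outside box; Z[13]=0
i=14: outside box; Z[14]=1 scan→box=[14,15)
i=15: outside box; Z[15]=0
i=16: outside box; Z[16]=1 scan→box=[16,17)
i=17: outside box; Z[17]=0
i=18: outside box; Z[18]=0
i=19: outside box; Z[19]=1 scan→box=[19,20)
i=20: outside box; Z[20]=0
i=21: outside box; Z[21]=2 scan→box=[21,23)
i=22: min(r-i=1, Z[1]=3)=1; Z[22]=1
i=23: outside box; Z[23]=0
i=24: outside box; Z[24]=1 scan→box=[24,25)
i=25: outside box; Z[25]=0
i=26: outside box; Z[26]=1 scan→box=[26,27)
i=27: outside box; Z[27]=0
i=28: outside box; Z[28]=0
i=29: outside box; Z[29]=1 scan→box=[29,30)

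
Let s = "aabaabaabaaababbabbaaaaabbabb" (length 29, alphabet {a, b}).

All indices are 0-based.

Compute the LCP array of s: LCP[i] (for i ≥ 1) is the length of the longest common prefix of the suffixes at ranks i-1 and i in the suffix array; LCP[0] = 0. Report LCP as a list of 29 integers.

sorted suffixes:
  #0 SA[0]=19  'aaaaabbabb'
  #1 SA[1]=20  'aaaabbabb'
  #2 SA[2]=9  'aaababbabbaaaaabbabb'
  #3 SA[3]=21  'aaabbabb'
  #4 SA[4]=6  'aabaaababbabbaaaaabbabb'
  #5 SA[5]=3  'aabaabaaababbabbaaaaabbabb'
  #6 SA[6]=0  'aabaabaabaaababbabbaaaaabbabb'
  #7 SA[7]=10  'aababbabbaaaaabbabb'
  #8 SA[8]=22  'aabbabb'
  #9 SA[9]=7  'abaaababbabbaaaaabbabb'
  #10 SA[10]=4  'abaabaaababbabbaaaaabbabb'
  #11 SA[11]=1  'abaabaabaaababbabbaaaaabbabb'
  #12 SA[12]=11  'ababbabbaaaaabbabb'
  #13 SA[13]=26  'abb'
  #14 SA[14]=16  'abbaaaaabbabb'
  #15 SA[15]=23  'abbabb'
  #16 SA[16]=13  'abbabbaaaaabbabb'
  #17 SA[17]=28  'b'
  #18 SA[18]=18  'baaaaabbabb'
  #19 SA[19]=8  'baaababbabbaaaaabbabb'
  #20 SA[20]=5  'baabaaababbabbaaaaabbabb'
  #21 SA[21]=2  'baabaabaaababbabbaaaaabbabb'
  #22 SA[22]=25  'babb'
  #23 SA[23]=15  'babbaaaaabbabb'
  #24 SA[24]=12  'babbabbaaaaabbabb'
  #25 SA[25]=27  'bb'
  #26 SA[26]=17  'bbaaaaabbabb'
  #27 SA[27]=24  'bbabb'
  #28 SA[28]=14  'bbabbaaaaabbabb'

SA = [19, 20, 9, 21, 6, 3, 0, 10, 22, 7, 4, 1, 11, 26, 16, 23, 13, 28, 18, 8, 5, 2, 25, 15, 12, 27, 17, 24, 14]
i: (SA[i-1],SA[i]) lcp shared
  1: (19,20) 4 'aaaa'
  2: (20,9) 3 'aaa'
  3: (9,21) 4 'aaab'
  4: (21,6) 2 'aa'
  5: (6,3) 5 'aabaa'
  6: (3,0) 8 'aabaabaa'
  7: (0,10) 4 'aaba'
  8: (10,22) 3 'aab'
  9: (22,7) 1 'a'
  10: (7,4) 4 'abaa'
  11: (4,1) 7 'abaabaa'
  12: (1,11) 3 'aba'
  13: (11,26) 2 'ab'
  14: (26,16) 3 'abb'
  15: (16,23) 4 'abba'
  16: (23,13) 6 'abbabb'
  17: (13,28) 0 ''
  18: (28,18) 1 'b'
  19: (18,8) 4 'baaa'
  20: (8,5) 3 'baa'
  21: (5,2) 6 'baabaa'
  22: (2,25) 2 'ba'
  23: (25,15) 4 'babb'
  24: (15,12) 5 'babba'
  25: (12,27) 1 'b'
  26: (27,17) 2 'bb'
  27: (17,24) 3 'bba'
  28: (24,14) 5 'bbabb'

[0, 4, 3, 4, 2, 5, 8, 4, 3, 1, 4, 7, 3, 2, 3, 4, 6, 0, 1, 4, 3, 6, 2, 4, 5, 1, 2, 3, 5]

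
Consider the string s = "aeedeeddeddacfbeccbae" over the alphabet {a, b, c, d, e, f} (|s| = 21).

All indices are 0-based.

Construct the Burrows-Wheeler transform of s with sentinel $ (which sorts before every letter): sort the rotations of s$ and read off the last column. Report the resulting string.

rank  rotation                last
    0  $aeedeeddeddacfbeccbae  e
    1  acfbeccbae$aeedeeddedd  d
    2  ae$aeedeeddeddacfbeccb  b
    3  aeedeeddeddacfbeccbae$  $
    4  bae$aeedeeddeddacfbecc  c
    5  beccbae$aeedeeddeddacf  f
    6  cbae$aeedeeddeddacfbec  c
    7  ccbae$aeedeeddeddacfbe  e
    8  cfbeccbae$aeedeeddedda  a
    9  dacfbeccbae$aeedeedded  d
   10  ddacfbeccbae$aeedeedde  e
   11  ddeddacfbeccbae$aeedee  e
   12  deddacfbeccbae$aeedeed  d
   13  deeddeddacfbeccbae$aee  e
   14  e$aeedeeddeddacfbeccba  a
   15  eccbae$aeedeeddeddacfb  b
   16  eddacfbeccbae$aeedeedd  d
   17  eddeddacfbeccbae$aeede  e
   18  edeeddeddacfbeccbae$ae  e
   19  eeddeddacfbeccbae$aeed  d
   20  eedeeddeddacfbeccbae$a  a
   21  fbeccbae$aeedeeddeddac  c

edb$cfceadeedeabdeedac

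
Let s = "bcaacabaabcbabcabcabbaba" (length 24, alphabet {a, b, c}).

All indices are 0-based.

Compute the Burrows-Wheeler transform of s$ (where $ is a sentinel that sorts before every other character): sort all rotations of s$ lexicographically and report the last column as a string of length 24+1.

rank  rotation                   last
    0  $bcaacabaabcbabcabcabbaba  a
    1  a$bcaacabaabcbabcabcabbab  b
    2  aabcbabcabcabbaba$bcaacab  b
    3  aacabaabcbabcabcabbaba$bc  c
    4  aba$bcaacabaabcbabcabcabb  b
    5  abaabcbabcabcabbaba$bcaac  c
    6  abbaba$bcaacabaabcbabcabc  c
    7  abcabbaba$bcaacabaabcbabc  c
    8  abcabcabbaba$bcaacabaabcb  b
    9  abcbabcabcabbaba$bcaacaba  a
   10  acabaabcbabcabcabbaba$bca  a
   11  ba$bcaacabaabcbabcabcabba  a
   12  baabcbabcabcabbaba$bcaaca  a
   13  baba$bcaacabaabcbabcabcab  b
   14  babcabcabbaba$bcaacabaabc  c
   15  bbaba$bcaacabaabcbabcabca  a
   16  bcaacabaabcbabcabcabbaba$  $
   17  bcabbaba$bcaacabaabcbabca  a
   18  bcabcabbaba$bcaacabaabcba  a
   19  bcbabcabcabbaba$bcaacabaa  a
   20  caacabaabcbabcabcabbaba$b  b
   21  cabaabcbabcabcabbaba$bcaa  a
   22  cabbaba$bcaacabaabcbabcab  b
   23  cabcabbaba$bcaacabaabcbab  b
   24  cbabcabcabbaba$bcaacabaab  b

abbcbcccbaaaabca$aaababbb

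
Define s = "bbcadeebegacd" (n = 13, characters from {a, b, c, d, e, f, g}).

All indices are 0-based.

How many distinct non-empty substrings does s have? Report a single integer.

84

rank→(start, suffix):
  0 → (10, 'acd')
  1 → (3, 'adeebegacd')
  2 → (0, 'bbcadeebegacd')
  3 → (1, 'bcadeebegacd')
  4 → (7, 'begacd')
  5 → (2, 'cadeebegacd')
  6 → (11, 'cd')
  7 → (12, 'd')
  8 → (4, 'deebegacd')
  9 → (6, 'ebegacd')
  10 → (5, 'eebegacd')
  11 → (8, 'egacd')
  12 → (9, 'gacd')

SA = [10, 3, 0, 1, 7, 2, 11, 12, 4, 6, 5, 8, 9]
[i] adj suffixes → lcp
  [1] 10/3 → 1 ('a')
  [2] 3/0 → 0 ('')
  [3] 0/1 → 1 ('b')
  [4] 1/7 → 1 ('b')
  [5] 7/2 → 0 ('')
  [6] 2/11 → 1 ('c')
  [7] 11/12 → 0 ('')
  [8] 12/4 → 1 ('d')
  [9] 4/6 → 0 ('')
  [10] 6/5 → 1 ('e')
  [11] 5/8 → 1 ('e')
  [12] 8/9 → 0 ('')

n(n+1)/2 = 13·14/2 = 91
Σ LCP = 0 + 1 + 0 + 1 + 1 + 0 + 1 + 0 + 1 + 0 + 1 + 1 + 0 = 7
distinct = 91 − 7 = 84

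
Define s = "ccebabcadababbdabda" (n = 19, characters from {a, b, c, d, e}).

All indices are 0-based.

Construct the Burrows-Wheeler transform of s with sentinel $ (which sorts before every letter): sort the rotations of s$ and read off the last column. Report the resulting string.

rank  rotation              last
    0  $ccebabcadababbdabda  a
    1  a$ccebabcadababbdabd  d
    2  ababbdabda$ccebabcad  d
    3  abbdabda$ccebabcadab  b
    4  abcadababbdabda$cceb  b
    5  abda$ccebabcadababbd  d
    6  adababbdabda$ccebabc  c
    7  babbdabda$ccebabcada  a
    8  babcadababbdabda$cce  e
    9  bbdabda$ccebabcadaba  a
   10  bcadababbdabda$cceba  a
   11  bda$ccebabcadababbda  a
   12  bdabda$ccebabcadabab  b
   13  cadababbdabda$ccebab  b
   14  ccebabcadababbdabda$  $
   15  cebabcadababbdabda$c  c
   16  da$ccebabcadababbdab  b
   17  dababbdabda$ccebabca  a
   18  dabda$ccebabcadababb  b
   19  ebabcadababbdabda$cc  c

addbbdcaeaaabb$cbabc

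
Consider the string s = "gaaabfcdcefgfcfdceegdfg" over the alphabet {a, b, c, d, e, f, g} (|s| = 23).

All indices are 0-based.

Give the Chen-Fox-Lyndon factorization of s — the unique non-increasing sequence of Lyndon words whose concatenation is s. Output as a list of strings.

["g", "aaabfcdcefgfcfdceegdfg"]

emit factor 1: 'g' (i=0, period=1)
emit factor 2: 'aaabfcdcefgfcfdceegdfg' (i=1, period=22)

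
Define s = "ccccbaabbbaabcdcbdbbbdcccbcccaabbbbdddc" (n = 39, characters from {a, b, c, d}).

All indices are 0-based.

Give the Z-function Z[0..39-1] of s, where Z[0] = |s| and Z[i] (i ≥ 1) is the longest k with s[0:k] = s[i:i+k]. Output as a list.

Z[0]=39
i=1: i≥r, start 0; Z[1]=3 scan→box=[1,4)
i=2: min(r-i=2, Z[1]=3)=2; Z[2]=2
i=3: min(r-i=1, Z[2]=2)=1; Z[3]=1
i=4: i≥r, start 0; Z[4]=0
i=5: i≥r, start 0; Z[5]=0
i=6: i≥r, start 0; Z[6]=0
i=7: i≥r, start 0; Z[7]=0
i=8: i≥r, start 0; Z[8]=0
i=9: i≥r, start 0; Z[9]=0
i=10: i≥r, start 0; Z[10]=0
i=11: i≥r, start 0; Z[11]=0
i=12: i≥r, start 0; Z[12]=0
i=13: i≥r, start 0; Z[13]=1 scan→box=[13,14)
i=14: i≥r, start 0; Z[14]=0
i=15: i≥r, start 0; Z[15]=1 scan→box=[15,16)
i=16: i≥r, start 0; Z[16]=0
i=17: i≥r, start 0; Z[17]=0
i=18: i≥r, start 0; Z[18]=0
i=19: i≥r, start 0; Z[19]=0
i=20: i≥r, start 0; Z[20]=0
i=21: i≥r, start 0; Z[21]=0
i=22: i≥r, start 0; Z[22]=3 scan→box=[22,25)
i=23: min(r-i=2, Z[1]=3)=2; Z[23]=2
i=24: min(r-i=1, Z[2]=2)=1; Z[24]=1
i=25: i≥r, start 0; Z[25]=0
i=26: i≥r, start 0; Z[26]=3 scan→box=[26,29)
i=27: min(r-i=2, Z[1]=3)=2; Z[27]=2
i=28: min(r-i=1, Z[2]=2)=1; Z[28]=1
i=29: i≥r, start 0; Z[29]=0
i=30: i≥r, start 0; Z[30]=0
i=31: i≥r, start 0; Z[31]=0
i=32: i≥r, start 0; Z[32]=0
i=33: i≥r, start 0; Z[33]=0
i=34: i≥r, start 0; Z[34]=0
i=35: i≥r, start 0; Z[35]=0
i=36: i≥r, start 0; Z[36]=0
i=37: i≥r, start 0; Z[37]=0
i=38: i≥r, start 0; Z[38]=1 scan→box=[38,39)

[39, 3, 2, 1, 0, 0, 0, 0, 0, 0, 0, 0, 0, 1, 0, 1, 0, 0, 0, 0, 0, 0, 3, 2, 1, 0, 3, 2, 1, 0, 0, 0, 0, 0, 0, 0, 0, 0, 1]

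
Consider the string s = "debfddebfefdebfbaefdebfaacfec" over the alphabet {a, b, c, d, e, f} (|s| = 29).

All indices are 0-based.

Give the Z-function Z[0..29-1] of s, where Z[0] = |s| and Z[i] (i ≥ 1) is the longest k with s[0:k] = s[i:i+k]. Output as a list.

[29, 0, 0, 0, 1, 4, 0, 0, 0, 0, 0, 4, 0, 0, 0, 0, 0, 0, 0, 4, 0, 0, 0, 0, 0, 0, 0, 0, 0]

Z[0]=29
i=1: outside box; Z[1]=0
i=2: outside box; Z[2]=0
i=3: outside box; Z[3]=0
i=4: outside box; Z[4]=1 grow→box=[4,5)
i=5: outside box; Z[5]=4 grow→box=[5,9)
i=6: min(r-i=3, Z[1]=0)=0; Z[6]=0
i=7: min(r-i=2, Z[2]=0)=0; Z[7]=0
i=8: min(r-i=1, Z[3]=0)=0; Z[8]=0
i=9: outside box; Z[9]=0
i=10: outside box; Z[10]=0
i=11: outside box; Z[11]=4 grow→box=[11,15)
i=12: min(r-i=3, Z[1]=0)=0; Z[12]=0
i=13: min(r-i=2, Z[2]=0)=0; Z[13]=0
i=14: min(r-i=1, Z[3]=0)=0; Z[14]=0
i=15: outside box; Z[15]=0
i=16: outside box; Z[16]=0
i=17: outside box; Z[17]=0
i=18: outside box; Z[18]=0
i=19: outside box; Z[19]=4 grow→box=[19,23)
i=20: min(r-i=3, Z[1]=0)=0; Z[20]=0
i=21: min(r-i=2, Z[2]=0)=0; Z[21]=0
i=22: min(r-i=1, Z[3]=0)=0; Z[22]=0
i=23: outside box; Z[23]=0
i=24: outside box; Z[24]=0
i=25: outside box; Z[25]=0
i=26: outside box; Z[26]=0
i=27: outside box; Z[27]=0
i=28: outside box; Z[28]=0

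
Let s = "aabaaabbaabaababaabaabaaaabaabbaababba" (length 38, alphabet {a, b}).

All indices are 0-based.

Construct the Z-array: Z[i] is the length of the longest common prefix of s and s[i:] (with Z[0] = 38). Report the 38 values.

Z[0]=38
i=1: i≥r, start 0; Z[1]=1 extend→box=[1,2)
i=2: i≥r, start 0; Z[2]=0
i=3: i≥r, start 0; Z[3]=2 extend→box=[3,5)
i=4: min(r-i=1, Z[1]=1)=1; Z[4]=3 extend→box=[4,7)
i=5: min(r-i=2, Z[1]=1)=1; Z[5]=1
i=6: min(r-i=1, Z[2]=0)=0; Z[6]=0
i=7: i≥r, start 0; Z[7]=0
i=8: i≥r, start 0; Z[8]=5 extend→box=[8,13)
i=9: min(r-i=4, Z[1]=1)=1; Z[9]=1
i=10: min(r-i=3, Z[2]=0)=0; Z[10]=0
i=11: min(r-i=2, Z[3]=2)=2; Z[11]=4 extend→box=[11,15)
i=12: min(r-i=3, Z[1]=1)=1; Z[12]=1
i=13: min(r-i=2, Z[2]=0)=0; Z[13]=0
i=14: min(r-i=1, Z[3]=2)=1; Z[14]=1
i=15: i≥r, start 0; Z[15]=0
i=16: i≥r, start 0; Z[16]=5 extend→box=[16,21)
i=17: min(r-i=4, Z[1]=1)=1; Z[17]=1
i=18: min(r-i=3, Z[2]=0)=0; Z[18]=0
i=19: min(r-i=2, Z[3]=2)=2; Z[19]=6 extend→box=[19,25)
i=20: min(r-i=5, Z[1]=1)=1; Z[20]=1
i=21: min(r-i=4, Z[2]=0)=0; Z[21]=0
i=22: min(r-i=3, Z[3]=2)=2; Z[22]=2
i=23: min(r-i=2, Z[4]=3)=2; Z[23]=2
i=24: min(r-i=1, Z[5]=1)=1; Z[24]=5 extend→box=[24,29)
i=25: min(r-i=4, Z[1]=1)=1; Z[25]=1
i=26: min(r-i=3, Z[2]=0)=0; Z[26]=0
i=27: min(r-i=2, Z[3]=2)=2; Z[27]=3 extend→box=[27,30)
i=28: min(r-i=2, Z[1]=1)=1; Z[28]=1
i=29: min(r-i=1, Z[2]=0)=0; Z[29]=0
i=30: i≥r, start 0; Z[30]=0
i=31: i≥r, start 0; Z[31]=4 extend→box=[31,35)
i=32: min(r-i=3, Z[1]=1)=1; Z[32]=1
i=33: min(r-i=2, Z[2]=0)=0; Z[33]=0
i=34: min(r-i=1, Z[3]=2)=1; Z[34]=1
i=35: i≥r, start 0; Z[35]=0
i=36: i≥r, start 0; Z[36]=0
i=37: i≥r, start 0; Z[37]=1 extend→box=[37,38)

[38, 1, 0, 2, 3, 1, 0, 0, 5, 1, 0, 4, 1, 0, 1, 0, 5, 1, 0, 6, 1, 0, 2, 2, 5, 1, 0, 3, 1, 0, 0, 4, 1, 0, 1, 0, 0, 1]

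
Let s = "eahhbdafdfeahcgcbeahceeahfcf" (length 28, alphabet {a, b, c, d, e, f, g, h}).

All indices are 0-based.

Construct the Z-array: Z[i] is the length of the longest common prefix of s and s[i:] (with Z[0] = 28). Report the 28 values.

[28, 0, 0, 0, 0, 0, 0, 0, 0, 0, 3, 0, 0, 0, 0, 0, 0, 3, 0, 0, 0, 1, 3, 0, 0, 0, 0, 0]

Z[0]=28
i=1: fresh scan; Z[1]=0
i=2: fresh scan; Z[2]=0
i=3: fresh scan; Z[3]=0
i=4: fresh scan; Z[4]=0
i=5: fresh scan; Z[5]=0
i=6: fresh scan; Z[6]=0
i=7: fresh scan; Z[7]=0
i=8: fresh scan; Z[8]=0
i=9: fresh scan; Z[9]=0
i=10: fresh scan; Z[10]=3 grow→box=[10,13)
i=11: min(r-i=2, Z[1]=0)=0; Z[11]=0
i=12: min(r-i=1, Z[2]=0)=0; Z[12]=0
i=13: fresh scan; Z[13]=0
i=14: fresh scan; Z[14]=0
i=15: fresh scan; Z[15]=0
i=16: fresh scan; Z[16]=0
i=17: fresh scan; Z[17]=3 grow→box=[17,20)
i=18: min(r-i=2, Z[1]=0)=0; Z[18]=0
i=19: min(r-i=1, Z[2]=0)=0; Z[19]=0
i=20: fresh scan; Z[20]=0
i=21: fresh scan; Z[21]=1 grow→box=[21,22)
i=22: fresh scan; Z[22]=3 grow→box=[22,25)
i=23: min(r-i=2, Z[1]=0)=0; Z[23]=0
i=24: min(r-i=1, Z[2]=0)=0; Z[24]=0
i=25: fresh scan; Z[25]=0
i=26: fresh scan; Z[26]=0
i=27: fresh scan; Z[27]=0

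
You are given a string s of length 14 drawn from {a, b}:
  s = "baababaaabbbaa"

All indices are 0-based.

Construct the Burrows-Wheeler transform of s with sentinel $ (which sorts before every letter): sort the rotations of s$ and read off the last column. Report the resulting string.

rank  rotation         last
    0  $baababaaabbbaa  a
    1  a$baababaaabbba  a
    2  aa$baababaaabbb  b
    3  aaabbbaa$baabab  b
    4  aababaaabbbaa$b  b
    5  aabbbaa$baababa  a
    6  abaaabbbaa$baab  b
    7  ababaaabbbaa$ba  a
    8  abbbaa$baababaa  a
    9  baa$baababaaabb  b
   10  baaabbbaa$baaba  a
   11  baababaaabbbaa$  $
   12  babaaabbbaa$baa  a
   13  bbaa$baababaaab  b
   14  bbbaa$baababaaa  a

aabbbabaaba$aba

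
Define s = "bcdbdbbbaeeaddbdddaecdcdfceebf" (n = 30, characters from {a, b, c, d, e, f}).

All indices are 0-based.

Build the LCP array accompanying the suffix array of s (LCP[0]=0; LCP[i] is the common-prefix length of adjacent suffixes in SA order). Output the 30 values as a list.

[0, 1, 2, 0, 1, 2, 1, 1, 2, 1, 0, 2, 2, 1, 0, 1, 2, 3, 1, 1, 2, 2, 1, 0, 1, 1, 1, 2, 0, 1]

rank→(start, suffix):
  0 → (11, 'addbdddaecdcdfceebf')
  1 → (18, 'aecdcdfceebf')
  2 → (8, 'aeeaddbdddaecdcdfceebf')
  3 → (7, 'baeeaddbdddaecdcdfceebf')
  4 → (6, 'bbaeeaddbdddaecdcdfceebf')
  5 → (5, 'bbbaeeaddbdddaecdcdfceebf')
  6 → (0, 'bcdbdbbbaeeaddbdddaecdcdfceebf')
  7 → (3, 'bdbbbaeeaddbdddaecdcdfceebf')
  8 → (14, 'bdddaecdcdfceebf')
  9 → (28, 'bf')
  10 → (1, 'cdbdbbbaeeaddbdddaecdcdfceebf')
  11 → (20, 'cdcdfceebf')
  12 → (22, 'cdfceebf')
  13 → (25, 'ceebf')
  14 → (17, 'daecdcdfceebf')
  15 → (4, 'dbbbaeeaddbdddaecdcdfceebf')
  16 → (2, 'dbdbbbaeeaddbdddaecdcdfceebf')
  17 → (13, 'dbdddaecdcdfceebf')
  18 → (21, 'dcdfceebf')
  19 → (16, 'ddaecdcdfceebf')
  20 → (12, 'ddbdddaecdcdfceebf')
  21 → (15, 'dddaecdcdfceebf')
  22 → (23, 'dfceebf')
  23 → (10, 'eaddbdddaecdcdfceebf')
  24 → (27, 'ebf')
  25 → (19, 'ecdcdfceebf')
  26 → (9, 'eeaddbdddaecdcdfceebf')
  27 → (26, 'eebf')
  28 → (29, 'f')
  29 → (24, 'fceebf')

SA = [11, 18, 8, 7, 6, 5, 0, 3, 14, 28, 1, 20, 22, 25, 17, 4, 2, 13, 21, 16, 12, 15, 23, 10, 27, 19, 9, 26, 29, 24]
i: (SA[i-1],SA[i]) lcp shared
  1: (11,18) 1 'a'
  2: (18,8) 2 'ae'
  3: (8,7) 0 ''
  4: (7,6) 1 'b'
  5: (6,5) 2 'bb'
  6: (5,0) 1 'b'
  7: (0,3) 1 'b'
  8: (3,14) 2 'bd'
  9: (14,28) 1 'b'
  10: (28,1) 0 ''
  11: (1,20) 2 'cd'
  12: (20,22) 2 'cd'
  13: (22,25) 1 'c'
  14: (25,17) 0 ''
  15: (17,4) 1 'd'
  16: (4,2) 2 'db'
  17: (2,13) 3 'dbd'
  18: (13,21) 1 'd'
  19: (21,16) 1 'd'
  20: (16,12) 2 'dd'
  21: (12,15) 2 'dd'
  22: (15,23) 1 'd'
  23: (23,10) 0 ''
  24: (10,27) 1 'e'
  25: (27,19) 1 'e'
  26: (19,9) 1 'e'
  27: (9,26) 2 'ee'
  28: (26,29) 0 ''
  29: (29,24) 1 'f'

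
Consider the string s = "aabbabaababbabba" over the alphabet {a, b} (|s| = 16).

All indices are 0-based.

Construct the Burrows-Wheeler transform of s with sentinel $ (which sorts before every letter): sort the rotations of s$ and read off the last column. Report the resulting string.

abb$bababbabbaaaa

rank  rotation           last
    0  $aabbabaababbabba  a
    1  a$aabbabaababbabb  b
    2  aababbabba$aabbab  b
    3  aabbabaababbabba$  $
    4  abaababbabba$aabb  b
    5  ababbabba$aabbaba  a
    6  abba$aabbabaababb  b
    7  abbabaababbabba$a  a
    8  abbabba$aabbabaab  b
    9  ba$aabbabaababbab  b
   10  baababbabba$aabba  a
   11  babaababbabba$aab  b
   12  babba$aabbabaabab  b
   13  babbabba$aabbabaa  a
   14  bba$aabbabaababba  a
   15  bbabaababbabba$aa  a
   16  bbabba$aabbabaaba  a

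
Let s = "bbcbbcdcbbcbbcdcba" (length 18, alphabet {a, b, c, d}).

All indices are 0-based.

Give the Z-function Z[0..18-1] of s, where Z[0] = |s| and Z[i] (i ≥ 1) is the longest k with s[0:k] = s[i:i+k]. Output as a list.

Z[0]=18
i=1: outside box; Z[1]=1 grow→box=[1,2)
i=2: outside box; Z[2]=0
i=3: outside box; Z[3]=3 grow→box=[3,6)
i=4: min(r-i=2, Z[1]=1)=1; Z[4]=1
i=5: min(r-i=1, Z[2]=0)=0; Z[5]=0
i=6: outside box; Z[6]=0
i=7: outside box; Z[7]=0
i=8: outside box; Z[8]=9 grow→box=[8,17)
i=9: min(r-i=8, Z[1]=1)=1; Z[9]=1
i=10: min(r-i=7, Z[2]=0)=0; Z[10]=0
i=11: min(r-i=6, Z[3]=3)=3; Z[11]=3
i=12: min(r-i=5, Z[4]=1)=1; Z[12]=1
i=13: min(r-i=4, Z[5]=0)=0; Z[13]=0
i=14: min(r-i=3, Z[6]=0)=0; Z[14]=0
i=15: min(r-i=2, Z[7]=0)=0; Z[15]=0
i=16: min(r-i=1, Z[8]=9)=1; Z[16]=1
i=17: outside box; Z[17]=0

[18, 1, 0, 3, 1, 0, 0, 0, 9, 1, 0, 3, 1, 0, 0, 0, 1, 0]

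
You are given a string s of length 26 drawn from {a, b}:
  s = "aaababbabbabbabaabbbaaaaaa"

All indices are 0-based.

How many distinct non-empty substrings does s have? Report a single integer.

266

sorted suffixes:
  #0 SA[0]=25  'a'
  #1 SA[1]=24  'aa'
  #2 SA[2]=23  'aaa'
  #3 SA[3]=22  'aaaa'
  #4 SA[4]=21  'aaaaa'
  #5 SA[5]=20  'aaaaaa'
  #6 SA[6]=0  'aaababbabbabbabaabbbaaaaaa'
  #7 SA[7]=1  'aababbabbabbabaabbbaaaaaa'
  #8 SA[8]=15  'aabbbaaaaaa'
  #9 SA[9]=13  'abaabbbaaaaaa'
  #10 SA[10]=2  'ababbabbabbabaabbbaaaaaa'
  #11 SA[11]=10  'abbabaabbbaaaaaa'
  #12 SA[12]=7  'abbabbabaabbbaaaaaa'
  #13 SA[13]=4  'abbabbabbabaabbbaaaaaa'
  #14 SA[14]=16  'abbbaaaaaa'
  #15 SA[15]=19  'baaaaaa'
  #16 SA[16]=14  'baabbbaaaaaa'
  #17 SA[17]=12  'babaabbbaaaaaa'
  #18 SA[18]=9  'babbabaabbbaaaaaa'
  #19 SA[19]=6  'babbabbabaabbbaaaaaa'
  #20 SA[20]=3  'babbabbabbabaabbbaaaaaa'
  #21 SA[21]=18  'bbaaaaaa'
  #22 SA[22]=11  'bbabaabbbaaaaaa'
  #23 SA[23]=8  'bbabbabaabbbaaaaaa'
  #24 SA[24]=5  'bbabbabbabaabbbaaaaaa'
  #25 SA[25]=17  'bbbaaaaaa'

SA = [25, 24, 23, 22, 21, 20, 0, 1, 15, 13, 2, 10, 7, 4, 16, 19, 14, 12, 9, 6, 3, 18, 11, 8, 5, 17]
rank  pair      lcp
   1  s[25:],s[24:]  1  'a'
   2  s[24:],s[23:]  2  'aa'
   3  s[23:],s[22:]  3  'aaa'
   4  s[22:],s[21:]  4  'aaaa'
   5  s[21:],s[20:]  5  'aaaaa'
   6  s[20:],s[0:]  3  'aaa'
   7  s[0:],s[1:]  2  'aa'
   8  s[1:],s[15:]  3  'aab'
   9  s[15:],s[13:]  1  'a'
  10  s[13:],s[2:]  3  'aba'
  11  s[2:],s[10:]  2  'ab'
  12  s[10:],s[7:]  5  'abbab'
  13  s[7:],s[4:]  8  'abbabbab'
  14  s[4:],s[16:]  3  'abb'
  15  s[16:],s[19:]  0  ''
  16  s[19:],s[14:]  3  'baa'
  17  s[14:],s[12:]  2  'ba'
  18  s[12:],s[9:]  3  'bab'
  19  s[9:],s[6:]  6  'babbab'
  20  s[6:],s[3:]  9  'babbabbab'
  21  s[3:],s[18:]  1  'b'
  22  s[18:],s[11:]  3  'bba'
  23  s[11:],s[8:]  4  'bbab'
  24  s[8:],s[5:]  7  'bbabbab'
  25  s[5:],s[17:]  2  'bb'

n(n+1)/2 = 26·27/2 = 351
Σ LCP = 0 + 1 + 2 + 3 + 4 + 5 + 3 + 2 + 3 + 1 + 3 + 2 + 5 + 8 + 3 + 0 + 3 + 2 + 3 + 6 + 9 + 1 + 3 + 4 + 7 + 2 = 85
distinct = 351 − 85 = 266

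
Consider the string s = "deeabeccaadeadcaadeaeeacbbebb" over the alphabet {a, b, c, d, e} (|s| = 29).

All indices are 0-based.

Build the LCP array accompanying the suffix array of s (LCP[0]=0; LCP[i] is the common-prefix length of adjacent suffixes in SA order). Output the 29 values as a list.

rank | idx | suffix
   0 |   8 | aadeadcaadeaeeacbbebb
   1 |  15 | aadeaeeacbbebb
   2 |   3 | abeccaadeadcaadeaeeacbbebb
   3 |  22 | acbbebb
   4 |  12 | adcaadeaeeacbbebb
   5 |   9 | adeadcaadeaeeacbbebb
   6 |  16 | adeaeeacbbebb
   7 |  19 | aeeacbbebb
   8 |  28 | b
   9 |  27 | bb
  10 |  24 | bbebb
  11 |  25 | bebb
  12 |   4 | beccaadeadcaadeaeeacbbebb
  13 |   7 | caadeadcaadeaeeacbbebb
  14 |  14 | caadeaeeacbbebb
  15 |  23 | cbbebb
  16 |   6 | ccaadeadcaadeaeeacbbebb
  17 |  13 | dcaadeaeeacbbebb
  18 |  10 | deadcaadeaeeacbbebb
  19 |  17 | deaeeacbbebb
  20 |   0 | deeabeccaadeadcaadeaeeacbbebb
  21 |   2 | eabeccaadeadcaadeaeeacbbebb
  22 |  21 | eacbbebb
  23 |  11 | eadcaadeaeeacbbebb
  24 |  18 | eaeeacbbebb
  25 |  26 | ebb
  26 |   5 | eccaadeadcaadeaeeacbbebb
  27 |   1 | eeabeccaadeadcaadeaeeacbbebb
  28 |  20 | eeacbbebb

SA = [8, 15, 3, 22, 12, 9, 16, 19, 28, 27, 24, 25, 4, 7, 14, 23, 6, 13, 10, 17, 0, 2, 21, 11, 18, 26, 5, 1, 20]
i: (SA[i-1],SA[i]) lcp shared
  1: (8,15) 5 'aadea'
  2: (15,3) 1 'a'
  3: (3,22) 1 'a'
  4: (22,12) 1 'a'
  5: (12,9) 2 'ad'
  6: (9,16) 4 'adea'
  7: (16,19) 1 'a'
  8: (19,28) 0 ''
  9: (28,27) 1 'b'
  10: (27,24) 2 'bb'
  11: (24,25) 1 'b'
  12: (25,4) 2 'be'
  13: (4,7) 0 ''
  14: (7,14) 6 'caadea'
  15: (14,23) 1 'c'
  16: (23,6) 1 'c'
  17: (6,13) 0 ''
  18: (13,10) 1 'd'
  19: (10,17) 3 'dea'
  20: (17,0) 2 'de'
  21: (0,2) 0 ''
  22: (2,21) 2 'ea'
  23: (21,11) 2 'ea'
  24: (11,18) 2 'ea'
  25: (18,26) 1 'e'
  26: (26,5) 1 'e'
  27: (5,1) 1 'e'
  28: (1,20) 3 'eea'

[0, 5, 1, 1, 1, 2, 4, 1, 0, 1, 2, 1, 2, 0, 6, 1, 1, 0, 1, 3, 2, 0, 2, 2, 2, 1, 1, 1, 3]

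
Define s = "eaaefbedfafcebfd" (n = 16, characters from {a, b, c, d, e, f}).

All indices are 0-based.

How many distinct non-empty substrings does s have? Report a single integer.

126

rank→(start, suffix):
  0 → (1, 'aaefbedfafcebfd')
  1 → (2, 'aefbedfafcebfd')
  2 → (9, 'afcebfd')
  3 → (5, 'bedfafcebfd')
  4 → (13, 'bfd')
  5 → (11, 'cebfd')
  6 → (15, 'd')
  7 → (7, 'dfafcebfd')
  8 → (0, 'eaaefbedfafcebfd')
  9 → (12, 'ebfd')
  10 → (6, 'edfafcebfd')
  11 → (3, 'efbedfafcebfd')
  12 → (8, 'fafcebfd')
  13 → (4, 'fbedfafcebfd')
  14 → (10, 'fcebfd')
  15 → (14, 'fd')

SA = [1, 2, 9, 5, 13, 11, 15, 7, 0, 12, 6, 3, 8, 4, 10, 14]
[i] adj suffixes → lcp
  [1] 1/2 → 1 ('a')
  [2] 2/9 → 1 ('a')
  [3] 9/5 → 0 ('')
  [4] 5/13 → 1 ('b')
  [5] 13/11 → 0 ('')
  [6] 11/15 → 0 ('')
  [7] 15/7 → 1 ('d')
  [8] 7/0 → 0 ('')
  [9] 0/12 → 1 ('e')
  [10] 12/6 → 1 ('e')
  [11] 6/3 → 1 ('e')
  [12] 3/8 → 0 ('')
  [13] 8/4 → 1 ('f')
  [14] 4/10 → 1 ('f')
  [15] 10/14 → 1 ('f')

n(n+1)/2 = 16·17/2 = 136
Σ LCP = 0 + 1 + 1 + 0 + 1 + 0 + 0 + 1 + 0 + 1 + 1 + 1 + 0 + 1 + 1 + 1 = 10
distinct = 136 − 10 = 126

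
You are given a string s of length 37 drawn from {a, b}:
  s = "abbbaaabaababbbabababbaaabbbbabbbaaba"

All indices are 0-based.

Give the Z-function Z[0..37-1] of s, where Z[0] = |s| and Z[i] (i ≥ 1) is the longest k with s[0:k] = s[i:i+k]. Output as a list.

[37, 0, 0, 0, 1, 1, 2, 0, 1, 2, 0, 5, 0, 0, 0, 2, 0, 2, 0, 3, 0, 0, 1, 1, 4, 0, 0, 0, 0, 6, 0, 0, 0, 1, 2, 0, 1]

Z[0]=37
i=1: i≥r, start 0; Z[1]=0
i=2: i≥r, start 0; Z[2]=0
i=3: i≥r, start 0; Z[3]=0
i=4: i≥r, start 0; Z[4]=1 grow→box=[4,5)
i=5: i≥r, start 0; Z[5]=1 grow→box=[5,6)
i=6: i≥r, start 0; Z[6]=2 grow→box=[6,8)
i=7: min(r-i=1, Z[1]=0)=0; Z[7]=0
i=8: i≥r, start 0; Z[8]=1 grow→box=[8,9)
i=9: i≥r, start 0; Z[9]=2 grow→box=[9,11)
i=10: min(r-i=1, Z[1]=0)=0; Z[10]=0
i=11: i≥r, start 0; Z[11]=5 grow→box=[11,16)
i=12: min(r-i=4, Z[1]=0)=0; Z[12]=0
i=13: min(r-i=3, Z[2]=0)=0; Z[13]=0
i=14: min(r-i=2, Z[3]=0)=0; Z[14]=0
i=15: min(r-i=1, Z[4]=1)=1; Z[15]=2 grow→box=[15,17)
i=16: min(r-i=1, Z[1]=0)=0; Z[16]=0
i=17: i≥r, start 0; Z[17]=2 grow→box=[17,19)
i=18: min(r-i=1, Z[1]=0)=0; Z[18]=0
i=19: i≥r, start 0; Z[19]=3 grow→box=[19,22)
i=20: min(r-i=2, Z[1]=0)=0; Z[20]=0
i=21: min(r-i=1, Z[2]=0)=0; Z[21]=0
i=22: i≥r, start 0; Z[22]=1 grow→box=[22,23)
i=23: i≥r, start 0; Z[23]=1 grow→box=[23,24)
i=24: i≥r, start 0; Z[24]=4 grow→box=[24,28)
i=25: min(r-i=3, Z[1]=0)=0; Z[25]=0
i=26: min(r-i=2, Z[2]=0)=0; Z[26]=0
i=27: min(r-i=1, Z[3]=0)=0; Z[27]=0
i=28: i≥r, start 0; Z[28]=0
i=29: i≥r, start 0; Z[29]=6 grow→box=[29,35)
i=30: min(r-i=5, Z[1]=0)=0; Z[30]=0
i=31: min(r-i=4, Z[2]=0)=0; Z[31]=0
i=32: min(r-i=3, Z[3]=0)=0; Z[32]=0
i=33: min(r-i=2, Z[4]=1)=1; Z[33]=1
i=34: min(r-i=1, Z[5]=1)=1; Z[34]=2 grow→box=[34,36)
i=35: min(r-i=1, Z[1]=0)=0; Z[35]=0
i=36: i≥r, start 0; Z[36]=1 grow→box=[36,37)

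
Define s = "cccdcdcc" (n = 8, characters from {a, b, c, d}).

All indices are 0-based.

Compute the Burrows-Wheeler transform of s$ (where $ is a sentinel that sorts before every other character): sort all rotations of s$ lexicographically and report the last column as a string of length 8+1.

rank  rotation   last
    0  $cccdcdcc  c
    1  c$cccdcdc  c
    2  cc$cccdcd  d
    3  cccdcdcc$  $
    4  ccdcdcc$c  c
    5  cdcc$cccd  d
    6  cdcdcc$cc  c
    7  dcc$cccdc  c
    8  dcdcc$ccc  c

ccd$cdccc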